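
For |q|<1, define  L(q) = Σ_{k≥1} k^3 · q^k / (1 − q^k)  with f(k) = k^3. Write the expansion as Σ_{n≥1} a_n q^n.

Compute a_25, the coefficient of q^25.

a_25 = 15751

d|25:{25,5,1}  Σf=15625+125+1=15751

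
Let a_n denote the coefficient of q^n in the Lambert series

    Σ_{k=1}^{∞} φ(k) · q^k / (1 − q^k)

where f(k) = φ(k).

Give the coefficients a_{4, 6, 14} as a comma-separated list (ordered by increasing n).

[q^4] φ(1)=1,φ(2)=1,φ(4)=2 ⇒ 4
[q^6] φ(6)=2,φ(3)=2,φ(2)=1,φ(1)=1 ⇒ 6
d|14:{1,2,7,14}  Σφ=1+1+6+6=14

4, 6, 14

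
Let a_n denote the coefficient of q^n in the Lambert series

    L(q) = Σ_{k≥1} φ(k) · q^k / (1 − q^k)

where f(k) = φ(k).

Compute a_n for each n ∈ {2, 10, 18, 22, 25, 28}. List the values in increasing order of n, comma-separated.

[q^2] φ(1)=1,φ(2)=1 ⇒ 2
d|10:{10,5,2,1}  Σφ=4+4+1+1=10
[q^18] φ(1)=1,φ(2)=1,φ(3)=2,φ(6)=2,φ(9)=6,φ(18)=6 ⇒ 18
d|22:{1,2,11,22}  Σφ=1+1+10+10=22
q^25  k|25↦φ(k): 1:1 5:4 25:20  a_25=25
d|28:{1,2,4,7,14,28}  Σφ=1+1+2+6+6+12=28

2, 10, 18, 22, 25, 28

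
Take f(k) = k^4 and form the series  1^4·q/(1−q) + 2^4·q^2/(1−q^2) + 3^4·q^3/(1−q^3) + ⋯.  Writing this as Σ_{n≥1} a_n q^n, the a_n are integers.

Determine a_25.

d|25:{1,5,25}  Σf=1+625+390625=391251

a_25 = 391251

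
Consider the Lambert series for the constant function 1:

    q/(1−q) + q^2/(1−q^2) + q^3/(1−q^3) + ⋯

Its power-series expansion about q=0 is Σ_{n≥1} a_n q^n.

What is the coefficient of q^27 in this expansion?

n=27: 1·27 3·9 9·3 27·1  f→[1+1+1+1]=4

a_27 = 4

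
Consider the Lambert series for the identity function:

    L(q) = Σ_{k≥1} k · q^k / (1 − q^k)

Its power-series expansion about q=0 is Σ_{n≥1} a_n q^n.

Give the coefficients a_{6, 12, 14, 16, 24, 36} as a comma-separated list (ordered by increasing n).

[q^6] f(1)=1,f(2)=2,f(3)=3,f(6)=6 ⇒ 12
[q^12] f(12)=12,f(6)=6,f(4)=4,f(3)=3,f(2)=2,f(1)=1 ⇒ 28
d|14:{1,2,7,14}  Σf=1+2+7+14=24
[q^16] f(16)=16,f(8)=8,f(4)=4,f(2)=2,f(1)=1 ⇒ 31
[q^24] f(24)=24,f(12)=12,f(8)=8,f(6)=6,f(4)=4,f(3)=3,f(2)=2,f(1)=1 ⇒ 60
[q^36] f(36)=36,f(18)=18,f(12)=12,f(9)=9,f(6)=6,f(4)=4,f(3)=3,f(2)=2,f(1)=1 ⇒ 91

12, 28, 24, 31, 60, 91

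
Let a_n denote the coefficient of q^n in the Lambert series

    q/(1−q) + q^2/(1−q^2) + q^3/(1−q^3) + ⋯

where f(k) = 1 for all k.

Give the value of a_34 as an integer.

a_34 = 4

[q^34] f(34)=1,f(17)=1,f(2)=1,f(1)=1 ⇒ 4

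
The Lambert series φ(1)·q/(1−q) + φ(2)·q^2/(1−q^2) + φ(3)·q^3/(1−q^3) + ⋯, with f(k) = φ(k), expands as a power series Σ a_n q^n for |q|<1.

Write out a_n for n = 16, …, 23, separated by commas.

d|16:{16,8,4,2,1}  Σφ=8+4+2+1+1=16
n=17: 1·17 17·1  φ→[1+16]=17
[q^18] φ(1)=1,φ(2)=1,φ(3)=2,φ(6)=2,φ(9)=6,φ(18)=6 ⇒ 18
[q^19] φ(1)=1,φ(19)=18 ⇒ 19
n=20: 1·20 2·10 4·5 5·4 10·2 20·1  φ→[1+1+2+4+4+8]=20
n=21: 21·1 7·3 3·7 1·21  φ→[12+6+2+1]=21
d|22:{22,11,2,1}  Σφ=10+10+1+1=22
[q^23] φ(23)=22,φ(1)=1 ⇒ 23

16, 17, 18, 19, 20, 21, 22, 23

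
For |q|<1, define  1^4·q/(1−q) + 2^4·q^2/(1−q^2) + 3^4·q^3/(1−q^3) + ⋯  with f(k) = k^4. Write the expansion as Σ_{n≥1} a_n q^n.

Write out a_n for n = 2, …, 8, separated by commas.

d|2:{1,2}  Σf=1+16=17
n=3: 3·1 1·3  f→[81+1]=82
q^4  k|4↦f(k): 4:256 2:16 1:1  a_4=273
[q^5] f(5)=625,f(1)=1 ⇒ 626
d|6:{1,2,3,6}  Σf=1+16+81+1296=1394
n=7: 7·1 1·7  f→[2401+1]=2402
n=8: 1·8 2·4 4·2 8·1  f→[1+16+256+4096]=4369

17, 82, 273, 626, 1394, 2402, 4369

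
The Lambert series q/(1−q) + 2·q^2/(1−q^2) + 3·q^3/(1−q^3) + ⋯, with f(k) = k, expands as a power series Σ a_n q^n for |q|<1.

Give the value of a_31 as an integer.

d|31:{31,1}  Σf=31+1=32

a_31 = 32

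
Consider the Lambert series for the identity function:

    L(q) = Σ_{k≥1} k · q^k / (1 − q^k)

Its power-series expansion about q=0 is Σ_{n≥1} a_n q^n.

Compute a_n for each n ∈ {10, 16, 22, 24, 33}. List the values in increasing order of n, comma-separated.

[q^10] f(1)=1,f(2)=2,f(5)=5,f(10)=10 ⇒ 18
d|16:{16,8,4,2,1}  Σf=16+8+4+2+1=31
n=22: 1·22 2·11 11·2 22·1  f→[1+2+11+22]=36
[q^24] f(24)=24,f(12)=12,f(8)=8,f(6)=6,f(4)=4,f(3)=3,f(2)=2,f(1)=1 ⇒ 60
n=33: 33·1 11·3 3·11 1·33  f→[33+11+3+1]=48

18, 31, 36, 60, 48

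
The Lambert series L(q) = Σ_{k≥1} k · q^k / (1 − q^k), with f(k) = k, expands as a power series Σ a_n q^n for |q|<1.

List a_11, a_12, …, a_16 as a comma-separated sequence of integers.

12, 28, 14, 24, 24, 31

n=11: 1·11 11·1  f→[1+11]=12
[q^12] f(12)=12,f(6)=6,f(4)=4,f(3)=3,f(2)=2,f(1)=1 ⇒ 28
d|13:{1,13}  Σf=1+13=14
d|14:{1,2,7,14}  Σf=1+2+7+14=24
n=15: 1·15 3·5 5·3 15·1  f→[1+3+5+15]=24
[q^16] f(16)=16,f(8)=8,f(4)=4,f(2)=2,f(1)=1 ⇒ 31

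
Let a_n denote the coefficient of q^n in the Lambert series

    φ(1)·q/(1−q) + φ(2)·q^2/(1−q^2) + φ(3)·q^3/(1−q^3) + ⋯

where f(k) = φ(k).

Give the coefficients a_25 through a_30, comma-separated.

n=25: 25·1 5·5 1·25  φ→[20+4+1]=25
n=26: 1·26 2·13 13·2 26·1  φ→[1+1+12+12]=26
[q^27] φ(27)=18,φ(9)=6,φ(3)=2,φ(1)=1 ⇒ 27
n=28: 1·28 2·14 4·7 7·4 14·2 28·1  φ→[1+1+2+6+6+12]=28
d|29:{1,29}  Σφ=1+28=29
q^30  k|30↦φ(k): 1:1 2:1 3:2 5:4 6:2 10:4 15:8 30:8  a_30=30

25, 26, 27, 28, 29, 30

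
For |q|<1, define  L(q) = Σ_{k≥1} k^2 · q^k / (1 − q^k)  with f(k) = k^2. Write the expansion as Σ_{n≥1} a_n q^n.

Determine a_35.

a_35 = 1300

[q^35] f(1)=1,f(5)=25,f(7)=49,f(35)=1225 ⇒ 1300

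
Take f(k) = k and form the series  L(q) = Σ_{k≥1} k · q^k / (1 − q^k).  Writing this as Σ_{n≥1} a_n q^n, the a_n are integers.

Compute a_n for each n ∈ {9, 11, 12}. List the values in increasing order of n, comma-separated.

[q^9] f(9)=9,f(3)=3,f(1)=1 ⇒ 13
q^11  k|11↦f(k): 11:11 1:1  a_11=12
d|12:{12,6,4,3,2,1}  Σf=12+6+4+3+2+1=28

13, 12, 28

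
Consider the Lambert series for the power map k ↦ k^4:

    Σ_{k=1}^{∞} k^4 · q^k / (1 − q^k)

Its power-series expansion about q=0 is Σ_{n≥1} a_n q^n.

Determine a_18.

a_18 = 112931

n=18: 1·18 2·9 3·6 6·3 9·2 18·1  f→[1+16+81+1296+6561+104976]=112931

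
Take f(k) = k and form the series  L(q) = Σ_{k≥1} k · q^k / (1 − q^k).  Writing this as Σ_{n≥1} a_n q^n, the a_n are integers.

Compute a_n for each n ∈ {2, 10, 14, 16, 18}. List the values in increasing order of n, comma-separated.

d|2:{2,1}  Σf=2+1=3
q^10  k|10↦f(k): 1:1 2:2 5:5 10:10  a_10=18
n=14: 1·14 2·7 7·2 14·1  f→[1+2+7+14]=24
d|16:{1,2,4,8,16}  Σf=1+2+4+8+16=31
q^18  k|18↦f(k): 1:1 2:2 3:3 6:6 9:9 18:18  a_18=39

3, 18, 24, 31, 39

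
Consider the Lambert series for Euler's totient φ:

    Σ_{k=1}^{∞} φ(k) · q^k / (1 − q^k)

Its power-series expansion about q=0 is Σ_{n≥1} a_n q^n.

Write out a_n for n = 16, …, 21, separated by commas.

d|16:{1,2,4,8,16}  Σφ=1+1+2+4+8=16
q^17  k|17↦φ(k): 1:1 17:16  a_17=17
q^18  k|18↦φ(k): 18:6 9:6 6:2 3:2 2:1 1:1  a_18=18
n=19: 1·19 19·1  φ→[1+18]=19
n=20: 20·1 10·2 5·4 4·5 2·10 1·20  φ→[8+4+4+2+1+1]=20
d|21:{1,3,7,21}  Σφ=1+2+6+12=21

16, 17, 18, 19, 20, 21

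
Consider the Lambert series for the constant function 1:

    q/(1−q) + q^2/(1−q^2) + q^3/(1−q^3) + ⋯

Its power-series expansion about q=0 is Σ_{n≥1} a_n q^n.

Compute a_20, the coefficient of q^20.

d|20:{1,2,4,5,10,20}  Σf=1+1+1+1+1+1=6

a_20 = 6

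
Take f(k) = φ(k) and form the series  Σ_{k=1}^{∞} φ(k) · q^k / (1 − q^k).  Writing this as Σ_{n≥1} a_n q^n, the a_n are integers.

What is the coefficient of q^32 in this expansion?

d|32:{32,16,8,4,2,1}  Σφ=16+8+4+2+1+1=32

a_32 = 32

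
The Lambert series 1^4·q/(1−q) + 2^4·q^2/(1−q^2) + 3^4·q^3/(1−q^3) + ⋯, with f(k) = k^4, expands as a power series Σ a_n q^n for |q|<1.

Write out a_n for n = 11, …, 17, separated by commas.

[q^11] f(1)=1,f(11)=14641 ⇒ 14642
n=12: 1·12 2·6 3·4 4·3 6·2 12·1  f→[1+16+81+256+1296+20736]=22386
d|13:{1,13}  Σf=1+28561=28562
n=14: 1·14 2·7 7·2 14·1  f→[1+16+2401+38416]=40834
d|15:{15,5,3,1}  Σf=50625+625+81+1=51332
q^16  k|16↦f(k): 1:1 2:16 4:256 8:4096 16:65536  a_16=69905
[q^17] f(1)=1,f(17)=83521 ⇒ 83522

14642, 22386, 28562, 40834, 51332, 69905, 83522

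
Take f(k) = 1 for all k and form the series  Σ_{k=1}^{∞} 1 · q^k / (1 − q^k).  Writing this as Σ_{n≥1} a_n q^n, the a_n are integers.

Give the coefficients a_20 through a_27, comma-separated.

6, 4, 4, 2, 8, 3, 4, 4

q^20  k|20↦f(k): 20:1 10:1 5:1 4:1 2:1 1:1  a_20=6
q^21  k|21↦f(k): 21:1 7:1 3:1 1:1  a_21=4
d|22:{22,11,2,1}  Σf=1+1+1+1=4
[q^23] f(23)=1,f(1)=1 ⇒ 2
n=24: 1·24 2·12 3·8 4·6 6·4 8·3 12·2 24·1  f→[1+1+1+1+1+1+1+1]=8
q^25  k|25↦f(k): 25:1 5:1 1:1  a_25=3
q^26  k|26↦f(k): 1:1 2:1 13:1 26:1  a_26=4
d|27:{1,3,9,27}  Σf=1+1+1+1=4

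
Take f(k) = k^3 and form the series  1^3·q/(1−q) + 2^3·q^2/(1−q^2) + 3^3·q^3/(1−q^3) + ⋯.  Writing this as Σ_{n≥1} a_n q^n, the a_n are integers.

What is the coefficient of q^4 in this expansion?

[q^4] f(1)=1,f(2)=8,f(4)=64 ⇒ 73

a_4 = 73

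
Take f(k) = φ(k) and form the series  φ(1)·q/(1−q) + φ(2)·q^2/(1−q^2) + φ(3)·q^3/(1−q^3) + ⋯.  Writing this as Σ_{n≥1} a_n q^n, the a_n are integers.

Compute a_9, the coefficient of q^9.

n=9: 9·1 3·3 1·9  φ→[6+2+1]=9

a_9 = 9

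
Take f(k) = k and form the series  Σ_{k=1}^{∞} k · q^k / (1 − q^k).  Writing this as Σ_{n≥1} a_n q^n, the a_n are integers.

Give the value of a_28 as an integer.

a_28 = 56

[q^28] f(1)=1,f(2)=2,f(4)=4,f(7)=7,f(14)=14,f(28)=28 ⇒ 56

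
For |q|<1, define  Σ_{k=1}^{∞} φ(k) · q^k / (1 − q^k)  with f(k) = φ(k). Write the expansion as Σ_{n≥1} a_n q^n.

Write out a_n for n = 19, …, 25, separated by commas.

[q^19] φ(1)=1,φ(19)=18 ⇒ 19
d|20:{20,10,5,4,2,1}  Σφ=8+4+4+2+1+1=20
[q^21] φ(21)=12,φ(7)=6,φ(3)=2,φ(1)=1 ⇒ 21
[q^22] φ(22)=10,φ(11)=10,φ(2)=1,φ(1)=1 ⇒ 22
q^23  k|23↦φ(k): 1:1 23:22  a_23=23
d|24:{24,12,8,6,4,3,2,1}  Σφ=8+4+4+2+2+2+1+1=24
d|25:{1,5,25}  Σφ=1+4+20=25

19, 20, 21, 22, 23, 24, 25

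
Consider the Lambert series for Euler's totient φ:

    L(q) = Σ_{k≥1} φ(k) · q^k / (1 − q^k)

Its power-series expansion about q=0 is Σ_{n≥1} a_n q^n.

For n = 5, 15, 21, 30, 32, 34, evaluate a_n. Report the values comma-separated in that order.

n=5: 5·1 1·5  φ→[4+1]=5
n=15: 15·1 5·3 3·5 1·15  φ→[8+4+2+1]=15
[q^21] φ(21)=12,φ(7)=6,φ(3)=2,φ(1)=1 ⇒ 21
d|30:{1,2,3,5,6,10,15,30}  Σφ=1+1+2+4+2+4+8+8=30
q^32  k|32↦φ(k): 1:1 2:1 4:2 8:4 16:8 32:16  a_32=32
d|34:{34,17,2,1}  Σφ=16+16+1+1=34

5, 15, 21, 30, 32, 34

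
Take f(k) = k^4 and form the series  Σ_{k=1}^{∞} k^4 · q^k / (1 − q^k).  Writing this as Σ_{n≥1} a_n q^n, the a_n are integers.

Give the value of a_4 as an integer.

n=4: 4·1 2·2 1·4  f→[256+16+1]=273

a_4 = 273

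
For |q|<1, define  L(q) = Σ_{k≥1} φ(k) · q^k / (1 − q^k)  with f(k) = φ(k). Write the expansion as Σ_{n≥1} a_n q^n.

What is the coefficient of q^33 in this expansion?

[q^33] φ(33)=20,φ(11)=10,φ(3)=2,φ(1)=1 ⇒ 33

a_33 = 33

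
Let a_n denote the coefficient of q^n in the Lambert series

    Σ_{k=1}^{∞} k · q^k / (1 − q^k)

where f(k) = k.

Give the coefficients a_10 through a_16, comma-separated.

q^10  k|10↦f(k): 10:10 5:5 2:2 1:1  a_10=18
n=11: 1·11 11·1  f→[1+11]=12
n=12: 12·1 6·2 4·3 3·4 2·6 1·12  f→[12+6+4+3+2+1]=28
[q^13] f(13)=13,f(1)=1 ⇒ 14
d|14:{14,7,2,1}  Σf=14+7+2+1=24
n=15: 1·15 3·5 5·3 15·1  f→[1+3+5+15]=24
d|16:{1,2,4,8,16}  Σf=1+2+4+8+16=31

18, 12, 28, 14, 24, 24, 31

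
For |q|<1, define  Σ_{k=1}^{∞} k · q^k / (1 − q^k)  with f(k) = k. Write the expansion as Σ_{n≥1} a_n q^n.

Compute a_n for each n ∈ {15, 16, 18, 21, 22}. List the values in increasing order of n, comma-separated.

d|15:{1,3,5,15}  Σf=1+3+5+15=24
n=16: 1·16 2·8 4·4 8·2 16·1  f→[1+2+4+8+16]=31
[q^18] f(18)=18,f(9)=9,f(6)=6,f(3)=3,f(2)=2,f(1)=1 ⇒ 39
d|21:{21,7,3,1}  Σf=21+7+3+1=32
q^22  k|22↦f(k): 1:1 2:2 11:11 22:22  a_22=36

24, 31, 39, 32, 36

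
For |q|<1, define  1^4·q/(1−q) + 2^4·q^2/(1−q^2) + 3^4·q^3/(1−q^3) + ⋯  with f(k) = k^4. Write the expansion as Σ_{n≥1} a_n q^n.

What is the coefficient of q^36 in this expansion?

a_36 = 1813539

q^36  k|36↦f(k): 36:1679616 18:104976 12:20736 9:6561 6:1296 4:256 3:81 2:16 1:1  a_36=1813539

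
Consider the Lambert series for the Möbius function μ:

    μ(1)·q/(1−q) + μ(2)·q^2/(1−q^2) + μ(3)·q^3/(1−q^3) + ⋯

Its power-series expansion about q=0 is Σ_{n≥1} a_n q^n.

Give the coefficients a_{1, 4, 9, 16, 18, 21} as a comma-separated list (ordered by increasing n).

n=1: 1·1  μ→[1]=1
n=4: 1·4 2·2 4·1  μ→[1+(-1)+0]=0
[q^9] μ(9)=0,μ(3)=-1,μ(1)=1 ⇒ 0
q^16  k|16↦μ(k): 16:0 8:0 4:0 2:-1 1:1  a_16=0
d|18:{1,2,3,6,9,18}  Σμ=1+(-1)+(-1)+1+0+0=0
d|21:{21,7,3,1}  Σμ=1+(-1)+(-1)+1=0

1, 0, 0, 0, 0, 0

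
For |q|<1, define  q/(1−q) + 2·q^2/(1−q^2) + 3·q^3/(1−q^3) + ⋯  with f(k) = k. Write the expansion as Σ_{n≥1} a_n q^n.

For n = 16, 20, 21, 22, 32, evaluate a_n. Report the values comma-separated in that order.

31, 42, 32, 36, 63

d|16:{16,8,4,2,1}  Σf=16+8+4+2+1=31
[q^20] f(1)=1,f(2)=2,f(4)=4,f(5)=5,f(10)=10,f(20)=20 ⇒ 42
[q^21] f(1)=1,f(3)=3,f(7)=7,f(21)=21 ⇒ 32
q^22  k|22↦f(k): 22:22 11:11 2:2 1:1  a_22=36
q^32  k|32↦f(k): 1:1 2:2 4:4 8:8 16:16 32:32  a_32=63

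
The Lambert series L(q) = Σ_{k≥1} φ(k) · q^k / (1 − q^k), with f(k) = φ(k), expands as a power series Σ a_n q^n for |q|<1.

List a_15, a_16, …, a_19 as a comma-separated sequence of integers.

[q^15] φ(1)=1,φ(3)=2,φ(5)=4,φ(15)=8 ⇒ 15
q^16  k|16↦φ(k): 16:8 8:4 4:2 2:1 1:1  a_16=16
d|17:{1,17}  Σφ=1+16=17
n=18: 1·18 2·9 3·6 6·3 9·2 18·1  φ→[1+1+2+2+6+6]=18
q^19  k|19↦φ(k): 1:1 19:18  a_19=19

15, 16, 17, 18, 19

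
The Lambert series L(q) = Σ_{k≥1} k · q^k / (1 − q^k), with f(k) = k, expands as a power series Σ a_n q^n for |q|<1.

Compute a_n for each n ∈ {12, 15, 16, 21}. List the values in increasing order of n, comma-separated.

n=12: 12·1 6·2 4·3 3·4 2·6 1·12  f→[12+6+4+3+2+1]=28
q^15  k|15↦f(k): 15:15 5:5 3:3 1:1  a_15=24
d|16:{16,8,4,2,1}  Σf=16+8+4+2+1=31
d|21:{1,3,7,21}  Σf=1+3+7+21=32

28, 24, 31, 32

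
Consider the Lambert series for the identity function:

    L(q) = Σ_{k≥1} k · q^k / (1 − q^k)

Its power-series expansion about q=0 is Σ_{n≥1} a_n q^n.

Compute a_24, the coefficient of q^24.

q^24  k|24↦f(k): 24:24 12:12 8:8 6:6 4:4 3:3 2:2 1:1  a_24=60

a_24 = 60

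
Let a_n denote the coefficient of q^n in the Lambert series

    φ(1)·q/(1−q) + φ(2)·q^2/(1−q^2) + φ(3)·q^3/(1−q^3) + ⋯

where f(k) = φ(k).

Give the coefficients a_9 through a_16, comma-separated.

[q^9] φ(9)=6,φ(3)=2,φ(1)=1 ⇒ 9
d|10:{10,5,2,1}  Σφ=4+4+1+1=10
q^11  k|11↦φ(k): 11:10 1:1  a_11=11
q^12  k|12↦φ(k): 12:4 6:2 4:2 3:2 2:1 1:1  a_12=12
d|13:{1,13}  Σφ=1+12=13
n=14: 1·14 2·7 7·2 14·1  φ→[1+1+6+6]=14
d|15:{15,5,3,1}  Σφ=8+4+2+1=15
d|16:{16,8,4,2,1}  Σφ=8+4+2+1+1=16

9, 10, 11, 12, 13, 14, 15, 16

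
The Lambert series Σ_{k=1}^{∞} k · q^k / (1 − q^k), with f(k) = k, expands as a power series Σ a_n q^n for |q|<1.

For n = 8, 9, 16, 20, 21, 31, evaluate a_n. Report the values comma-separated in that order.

15, 13, 31, 42, 32, 32

[q^8] f(1)=1,f(2)=2,f(4)=4,f(8)=8 ⇒ 15
d|9:{9,3,1}  Σf=9+3+1=13
d|16:{1,2,4,8,16}  Σf=1+2+4+8+16=31
n=20: 1·20 2·10 4·5 5·4 10·2 20·1  f→[1+2+4+5+10+20]=42
[q^21] f(21)=21,f(7)=7,f(3)=3,f(1)=1 ⇒ 32
n=31: 31·1 1·31  f→[31+1]=32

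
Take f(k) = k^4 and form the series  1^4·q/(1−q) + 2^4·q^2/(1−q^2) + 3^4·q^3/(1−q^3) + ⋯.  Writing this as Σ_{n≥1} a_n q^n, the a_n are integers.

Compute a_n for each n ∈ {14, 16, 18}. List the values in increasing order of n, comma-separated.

[q^14] f(14)=38416,f(7)=2401,f(2)=16,f(1)=1 ⇒ 40834
d|16:{1,2,4,8,16}  Σf=1+16+256+4096+65536=69905
[q^18] f(18)=104976,f(9)=6561,f(6)=1296,f(3)=81,f(2)=16,f(1)=1 ⇒ 112931

40834, 69905, 112931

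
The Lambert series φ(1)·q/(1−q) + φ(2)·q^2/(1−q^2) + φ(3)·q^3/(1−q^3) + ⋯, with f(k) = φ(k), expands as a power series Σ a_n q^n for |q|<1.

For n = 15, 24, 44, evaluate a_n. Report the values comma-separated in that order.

[q^15] φ(15)=8,φ(5)=4,φ(3)=2,φ(1)=1 ⇒ 15
n=24: 1·24 2·12 3·8 4·6 6·4 8·3 12·2 24·1  φ→[1+1+2+2+2+4+4+8]=24
[q^44] φ(1)=1,φ(2)=1,φ(4)=2,φ(11)=10,φ(22)=10,φ(44)=20 ⇒ 44

15, 24, 44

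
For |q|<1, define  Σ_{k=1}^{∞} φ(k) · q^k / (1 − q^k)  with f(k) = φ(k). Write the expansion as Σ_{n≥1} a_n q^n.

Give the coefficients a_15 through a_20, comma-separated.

[q^15] φ(15)=8,φ(5)=4,φ(3)=2,φ(1)=1 ⇒ 15
q^16  k|16↦φ(k): 1:1 2:1 4:2 8:4 16:8  a_16=16
[q^17] φ(1)=1,φ(17)=16 ⇒ 17
q^18  k|18↦φ(k): 1:1 2:1 3:2 6:2 9:6 18:6  a_18=18
q^19  k|19↦φ(k): 1:1 19:18  a_19=19
[q^20] φ(1)=1,φ(2)=1,φ(4)=2,φ(5)=4,φ(10)=4,φ(20)=8 ⇒ 20

15, 16, 17, 18, 19, 20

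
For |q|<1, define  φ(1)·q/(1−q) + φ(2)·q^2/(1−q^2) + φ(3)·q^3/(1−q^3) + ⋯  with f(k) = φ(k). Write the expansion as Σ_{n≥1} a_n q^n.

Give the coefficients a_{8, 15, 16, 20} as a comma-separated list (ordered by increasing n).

[q^8] φ(1)=1,φ(2)=1,φ(4)=2,φ(8)=4 ⇒ 8
n=15: 1·15 3·5 5·3 15·1  φ→[1+2+4+8]=15
q^16  k|16↦φ(k): 1:1 2:1 4:2 8:4 16:8  a_16=16
[q^20] φ(1)=1,φ(2)=1,φ(4)=2,φ(5)=4,φ(10)=4,φ(20)=8 ⇒ 20

8, 15, 16, 20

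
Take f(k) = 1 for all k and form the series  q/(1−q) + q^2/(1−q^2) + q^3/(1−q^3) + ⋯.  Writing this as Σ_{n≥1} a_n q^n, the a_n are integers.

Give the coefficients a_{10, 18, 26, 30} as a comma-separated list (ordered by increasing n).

[q^10] f(1)=1,f(2)=1,f(5)=1,f(10)=1 ⇒ 4
d|18:{18,9,6,3,2,1}  Σf=1+1+1+1+1+1=6
q^26  k|26↦f(k): 26:1 13:1 2:1 1:1  a_26=4
d|30:{30,15,10,6,5,3,2,1}  Σf=1+1+1+1+1+1+1+1=8

4, 6, 4, 8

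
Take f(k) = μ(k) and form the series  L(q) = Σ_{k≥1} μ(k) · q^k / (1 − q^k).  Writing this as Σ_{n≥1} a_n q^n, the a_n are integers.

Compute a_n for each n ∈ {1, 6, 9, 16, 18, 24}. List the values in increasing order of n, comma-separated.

q^1  k|1↦μ(k): 1:1  a_1=1
q^6  k|6↦μ(k): 1:1 2:-1 3:-1 6:1  a_6=0
[q^9] μ(9)=0,μ(3)=-1,μ(1)=1 ⇒ 0
[q^16] μ(1)=1,μ(2)=-1,μ(4)=0,μ(8)=0,μ(16)=0 ⇒ 0
n=18: 1·18 2·9 3·6 6·3 9·2 18·1  μ→[1+(-1)+(-1)+1+0+0]=0
d|24:{24,12,8,6,4,3,2,1}  Σμ=0+0+0+1+0+(-1)+(-1)+1=0

1, 0, 0, 0, 0, 0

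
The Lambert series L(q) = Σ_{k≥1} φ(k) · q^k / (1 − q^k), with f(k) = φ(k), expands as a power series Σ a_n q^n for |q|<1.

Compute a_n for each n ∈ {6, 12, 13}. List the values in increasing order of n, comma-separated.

d|6:{6,3,2,1}  Σφ=2+2+1+1=6
d|12:{12,6,4,3,2,1}  Σφ=4+2+2+2+1+1=12
q^13  k|13↦φ(k): 1:1 13:12  a_13=13

6, 12, 13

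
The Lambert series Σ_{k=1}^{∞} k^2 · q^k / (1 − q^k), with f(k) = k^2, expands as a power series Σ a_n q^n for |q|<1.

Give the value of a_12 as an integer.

d|12:{12,6,4,3,2,1}  Σf=144+36+16+9+4+1=210

a_12 = 210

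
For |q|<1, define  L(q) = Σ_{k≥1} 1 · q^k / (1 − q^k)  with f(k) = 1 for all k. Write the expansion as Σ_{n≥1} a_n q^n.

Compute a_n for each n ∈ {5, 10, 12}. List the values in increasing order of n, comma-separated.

2, 4, 6

d|5:{1,5}  Σf=1+1=2
q^10  k|10↦f(k): 1:1 2:1 5:1 10:1  a_10=4
n=12: 1·12 2·6 3·4 4·3 6·2 12·1  f→[1+1+1+1+1+1]=6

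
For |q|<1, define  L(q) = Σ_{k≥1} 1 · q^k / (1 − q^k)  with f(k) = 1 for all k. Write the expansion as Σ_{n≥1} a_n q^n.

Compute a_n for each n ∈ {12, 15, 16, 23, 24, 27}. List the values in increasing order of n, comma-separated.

6, 4, 5, 2, 8, 4

n=12: 12·1 6·2 4·3 3·4 2·6 1·12  f→[1+1+1+1+1+1]=6
q^15  k|15↦f(k): 1:1 3:1 5:1 15:1  a_15=4
n=16: 16·1 8·2 4·4 2·8 1·16  f→[1+1+1+1+1]=5
d|23:{1,23}  Σf=1+1=2
n=24: 24·1 12·2 8·3 6·4 4·6 3·8 2·12 1·24  f→[1+1+1+1+1+1+1+1]=8
n=27: 27·1 9·3 3·9 1·27  f→[1+1+1+1]=4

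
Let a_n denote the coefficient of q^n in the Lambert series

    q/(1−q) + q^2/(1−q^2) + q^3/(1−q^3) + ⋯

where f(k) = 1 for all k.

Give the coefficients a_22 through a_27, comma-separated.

4, 2, 8, 3, 4, 4

n=22: 22·1 11·2 2·11 1·22  f→[1+1+1+1]=4
n=23: 1·23 23·1  f→[1+1]=2
n=24: 1·24 2·12 3·8 4·6 6·4 8·3 12·2 24·1  f→[1+1+1+1+1+1+1+1]=8
q^25  k|25↦f(k): 1:1 5:1 25:1  a_25=3
[q^26] f(26)=1,f(13)=1,f(2)=1,f(1)=1 ⇒ 4
q^27  k|27↦f(k): 27:1 9:1 3:1 1:1  a_27=4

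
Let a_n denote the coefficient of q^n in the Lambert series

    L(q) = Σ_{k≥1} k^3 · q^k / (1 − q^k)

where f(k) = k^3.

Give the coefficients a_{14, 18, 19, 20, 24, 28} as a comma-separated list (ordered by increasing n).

3096, 6813, 6860, 9198, 16380, 25112

[q^14] f(1)=1,f(2)=8,f(7)=343,f(14)=2744 ⇒ 3096
d|18:{18,9,6,3,2,1}  Σf=5832+729+216+27+8+1=6813
[q^19] f(19)=6859,f(1)=1 ⇒ 6860
n=20: 1·20 2·10 4·5 5·4 10·2 20·1  f→[1+8+64+125+1000+8000]=9198
d|24:{24,12,8,6,4,3,2,1}  Σf=13824+1728+512+216+64+27+8+1=16380
d|28:{1,2,4,7,14,28}  Σf=1+8+64+343+2744+21952=25112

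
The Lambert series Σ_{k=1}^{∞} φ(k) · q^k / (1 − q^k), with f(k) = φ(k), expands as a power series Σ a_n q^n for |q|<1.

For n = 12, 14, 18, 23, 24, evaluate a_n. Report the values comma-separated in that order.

[q^12] φ(1)=1,φ(2)=1,φ(3)=2,φ(4)=2,φ(6)=2,φ(12)=4 ⇒ 12
q^14  k|14↦φ(k): 14:6 7:6 2:1 1:1  a_14=14
[q^18] φ(1)=1,φ(2)=1,φ(3)=2,φ(6)=2,φ(9)=6,φ(18)=6 ⇒ 18
q^23  k|23↦φ(k): 23:22 1:1  a_23=23
d|24:{24,12,8,6,4,3,2,1}  Σφ=8+4+4+2+2+2+1+1=24

12, 14, 18, 23, 24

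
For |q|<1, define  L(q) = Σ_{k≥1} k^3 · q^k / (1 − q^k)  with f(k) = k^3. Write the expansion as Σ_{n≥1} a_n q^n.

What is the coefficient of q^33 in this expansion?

a_33 = 37296

d|33:{1,3,11,33}  Σf=1+27+1331+35937=37296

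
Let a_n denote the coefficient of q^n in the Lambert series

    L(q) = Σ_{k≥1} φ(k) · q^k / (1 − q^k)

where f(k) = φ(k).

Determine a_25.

d|25:{25,5,1}  Σφ=20+4+1=25

a_25 = 25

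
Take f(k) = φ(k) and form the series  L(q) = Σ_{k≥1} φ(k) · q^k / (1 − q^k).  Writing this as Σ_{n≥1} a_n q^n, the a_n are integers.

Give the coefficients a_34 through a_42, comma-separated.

[q^34] φ(34)=16,φ(17)=16,φ(2)=1,φ(1)=1 ⇒ 34
[q^35] φ(1)=1,φ(5)=4,φ(7)=6,φ(35)=24 ⇒ 35
[q^36] φ(1)=1,φ(2)=1,φ(3)=2,φ(4)=2,φ(6)=2,φ(9)=6,φ(12)=4,φ(18)=6,φ(36)=12 ⇒ 36
[q^37] φ(37)=36,φ(1)=1 ⇒ 37
[q^38] φ(1)=1,φ(2)=1,φ(19)=18,φ(38)=18 ⇒ 38
q^39  k|39↦φ(k): 39:24 13:12 3:2 1:1  a_39=39
q^40  k|40↦φ(k): 40:16 20:8 10:4 8:4 5:4 4:2 2:1 1:1  a_40=40
[q^41] φ(1)=1,φ(41)=40 ⇒ 41
q^42  k|42↦φ(k): 1:1 2:1 3:2 6:2 7:6 14:6 21:12 42:12  a_42=42

34, 35, 36, 37, 38, 39, 40, 41, 42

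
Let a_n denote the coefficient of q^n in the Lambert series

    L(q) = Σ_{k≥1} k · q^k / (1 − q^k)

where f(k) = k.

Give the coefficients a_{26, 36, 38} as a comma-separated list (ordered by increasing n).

q^26  k|26↦f(k): 1:1 2:2 13:13 26:26  a_26=42
d|36:{36,18,12,9,6,4,3,2,1}  Σf=36+18+12+9+6+4+3+2+1=91
d|38:{38,19,2,1}  Σf=38+19+2+1=60

42, 91, 60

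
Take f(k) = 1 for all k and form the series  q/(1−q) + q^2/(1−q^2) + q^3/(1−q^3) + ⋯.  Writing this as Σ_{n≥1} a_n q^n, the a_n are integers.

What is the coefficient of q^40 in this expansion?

a_40 = 8

q^40  k|40↦f(k): 1:1 2:1 4:1 5:1 8:1 10:1 20:1 40:1  a_40=8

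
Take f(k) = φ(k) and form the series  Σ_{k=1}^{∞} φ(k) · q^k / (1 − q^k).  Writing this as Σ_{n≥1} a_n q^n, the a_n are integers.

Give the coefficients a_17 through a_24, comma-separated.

q^17  k|17↦φ(k): 1:1 17:16  a_17=17
d|18:{18,9,6,3,2,1}  Σφ=6+6+2+2+1+1=18
n=19: 19·1 1·19  φ→[18+1]=19
[q^20] φ(1)=1,φ(2)=1,φ(4)=2,φ(5)=4,φ(10)=4,φ(20)=8 ⇒ 20
q^21  k|21↦φ(k): 21:12 7:6 3:2 1:1  a_21=21
d|22:{22,11,2,1}  Σφ=10+10+1+1=22
n=23: 23·1 1·23  φ→[22+1]=23
n=24: 1·24 2·12 3·8 4·6 6·4 8·3 12·2 24·1  φ→[1+1+2+2+2+4+4+8]=24

17, 18, 19, 20, 21, 22, 23, 24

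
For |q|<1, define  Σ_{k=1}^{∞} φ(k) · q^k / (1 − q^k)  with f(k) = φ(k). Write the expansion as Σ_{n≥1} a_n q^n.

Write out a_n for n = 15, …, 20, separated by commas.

[q^15] φ(15)=8,φ(5)=4,φ(3)=2,φ(1)=1 ⇒ 15
d|16:{16,8,4,2,1}  Σφ=8+4+2+1+1=16
d|17:{17,1}  Σφ=16+1=17
[q^18] φ(18)=6,φ(9)=6,φ(6)=2,φ(3)=2,φ(2)=1,φ(1)=1 ⇒ 18
n=19: 19·1 1·19  φ→[18+1]=19
q^20  k|20↦φ(k): 20:8 10:4 5:4 4:2 2:1 1:1  a_20=20

15, 16, 17, 18, 19, 20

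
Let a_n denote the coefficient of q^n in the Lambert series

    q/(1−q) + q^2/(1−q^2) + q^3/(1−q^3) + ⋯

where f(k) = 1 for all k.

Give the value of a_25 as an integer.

a_25 = 3

d|25:{1,5,25}  Σf=1+1+1=3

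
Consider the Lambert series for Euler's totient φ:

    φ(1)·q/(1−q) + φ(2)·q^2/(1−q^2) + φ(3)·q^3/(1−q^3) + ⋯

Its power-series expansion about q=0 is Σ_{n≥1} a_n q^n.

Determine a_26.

[q^26] φ(26)=12,φ(13)=12,φ(2)=1,φ(1)=1 ⇒ 26

a_26 = 26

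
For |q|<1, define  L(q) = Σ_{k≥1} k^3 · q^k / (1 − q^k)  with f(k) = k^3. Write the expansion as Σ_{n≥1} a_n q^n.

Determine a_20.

q^20  k|20↦f(k): 20:8000 10:1000 5:125 4:64 2:8 1:1  a_20=9198

a_20 = 9198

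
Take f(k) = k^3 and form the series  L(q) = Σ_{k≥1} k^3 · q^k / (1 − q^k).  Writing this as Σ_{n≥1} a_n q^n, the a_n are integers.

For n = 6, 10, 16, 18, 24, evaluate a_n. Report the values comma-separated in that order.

d|6:{6,3,2,1}  Σf=216+27+8+1=252
d|10:{1,2,5,10}  Σf=1+8+125+1000=1134
n=16: 16·1 8·2 4·4 2·8 1·16  f→[4096+512+64+8+1]=4681
d|18:{1,2,3,6,9,18}  Σf=1+8+27+216+729+5832=6813
n=24: 24·1 12·2 8·3 6·4 4·6 3·8 2·12 1·24  f→[13824+1728+512+216+64+27+8+1]=16380

252, 1134, 4681, 6813, 16380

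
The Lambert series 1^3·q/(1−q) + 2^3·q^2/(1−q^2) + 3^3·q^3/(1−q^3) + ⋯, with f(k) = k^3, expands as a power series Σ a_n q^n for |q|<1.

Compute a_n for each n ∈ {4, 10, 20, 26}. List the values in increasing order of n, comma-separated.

[q^4] f(4)=64,f(2)=8,f(1)=1 ⇒ 73
n=10: 10·1 5·2 2·5 1·10  f→[1000+125+8+1]=1134
d|20:{1,2,4,5,10,20}  Σf=1+8+64+125+1000+8000=9198
d|26:{1,2,13,26}  Σf=1+8+2197+17576=19782

73, 1134, 9198, 19782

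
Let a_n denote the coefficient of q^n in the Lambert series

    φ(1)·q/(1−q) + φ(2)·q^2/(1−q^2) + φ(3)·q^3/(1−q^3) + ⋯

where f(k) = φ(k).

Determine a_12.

[q^12] φ(12)=4,φ(6)=2,φ(4)=2,φ(3)=2,φ(2)=1,φ(1)=1 ⇒ 12

a_12 = 12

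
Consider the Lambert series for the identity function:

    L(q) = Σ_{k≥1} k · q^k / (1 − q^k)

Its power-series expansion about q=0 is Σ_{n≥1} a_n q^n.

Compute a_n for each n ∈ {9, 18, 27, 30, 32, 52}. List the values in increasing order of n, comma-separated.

[q^9] f(9)=9,f(3)=3,f(1)=1 ⇒ 13
[q^18] f(1)=1,f(2)=2,f(3)=3,f(6)=6,f(9)=9,f(18)=18 ⇒ 39
n=27: 1·27 3·9 9·3 27·1  f→[1+3+9+27]=40
[q^30] f(30)=30,f(15)=15,f(10)=10,f(6)=6,f(5)=5,f(3)=3,f(2)=2,f(1)=1 ⇒ 72
q^32  k|32↦f(k): 1:1 2:2 4:4 8:8 16:16 32:32  a_32=63
q^52  k|52↦f(k): 1:1 2:2 4:4 13:13 26:26 52:52  a_52=98

13, 39, 40, 72, 63, 98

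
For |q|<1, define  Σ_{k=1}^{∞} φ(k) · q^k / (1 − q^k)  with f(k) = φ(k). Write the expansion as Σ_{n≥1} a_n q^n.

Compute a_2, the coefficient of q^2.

n=2: 2·1 1·2  φ→[1+1]=2

a_2 = 2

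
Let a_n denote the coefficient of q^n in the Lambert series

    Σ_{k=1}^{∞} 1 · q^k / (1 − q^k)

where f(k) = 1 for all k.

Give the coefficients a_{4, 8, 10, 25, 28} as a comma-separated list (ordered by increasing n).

n=4: 4·1 2·2 1·4  f→[1+1+1]=3
q^8  k|8↦f(k): 1:1 2:1 4:1 8:1  a_8=4
d|10:{1,2,5,10}  Σf=1+1+1+1=4
n=25: 25·1 5·5 1·25  f→[1+1+1]=3
[q^28] f(1)=1,f(2)=1,f(4)=1,f(7)=1,f(14)=1,f(28)=1 ⇒ 6

3, 4, 4, 3, 6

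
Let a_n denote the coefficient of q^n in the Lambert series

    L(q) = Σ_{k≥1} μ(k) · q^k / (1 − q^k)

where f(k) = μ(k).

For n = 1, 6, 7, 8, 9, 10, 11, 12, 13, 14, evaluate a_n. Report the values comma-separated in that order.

q^1  k|1↦μ(k): 1:1  a_1=1
d|6:{1,2,3,6}  Σμ=1+(-1)+(-1)+1=0
n=7: 1·7 7·1  μ→[1+(-1)]=0
n=8: 8·1 4·2 2·4 1·8  μ→[0+0+(-1)+1]=0
n=9: 9·1 3·3 1·9  μ→[0+(-1)+1]=0
n=10: 1·10 2·5 5·2 10·1  μ→[1+(-1)+(-1)+1]=0
n=11: 11·1 1·11  μ→[(-1)+1]=0
n=12: 12·1 6·2 4·3 3·4 2·6 1·12  μ→[0+1+0+(-1)+(-1)+1]=0
q^13  k|13↦μ(k): 1:1 13:-1  a_13=0
[q^14] μ(1)=1,μ(2)=-1,μ(7)=-1,μ(14)=1 ⇒ 0

1, 0, 0, 0, 0, 0, 0, 0, 0, 0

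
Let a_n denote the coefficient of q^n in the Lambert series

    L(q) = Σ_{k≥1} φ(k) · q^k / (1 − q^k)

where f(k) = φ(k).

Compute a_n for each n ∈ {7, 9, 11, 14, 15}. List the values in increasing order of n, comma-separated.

n=7: 1·7 7·1  φ→[1+6]=7
n=9: 1·9 3·3 9·1  φ→[1+2+6]=9
[q^11] φ(1)=1,φ(11)=10 ⇒ 11
d|14:{1,2,7,14}  Σφ=1+1+6+6=14
d|15:{15,5,3,1}  Σφ=8+4+2+1=15

7, 9, 11, 14, 15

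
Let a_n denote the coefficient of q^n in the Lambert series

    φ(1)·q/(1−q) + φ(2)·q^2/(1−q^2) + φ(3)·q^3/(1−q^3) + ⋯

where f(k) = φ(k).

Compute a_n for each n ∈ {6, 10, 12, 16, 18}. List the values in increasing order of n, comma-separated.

q^6  k|6↦φ(k): 1:1 2:1 3:2 6:2  a_6=6
[q^10] φ(1)=1,φ(2)=1,φ(5)=4,φ(10)=4 ⇒ 10
q^12  k|12↦φ(k): 12:4 6:2 4:2 3:2 2:1 1:1  a_12=12
n=16: 16·1 8·2 4·4 2·8 1·16  φ→[8+4+2+1+1]=16
n=18: 18·1 9·2 6·3 3·6 2·9 1·18  φ→[6+6+2+2+1+1]=18

6, 10, 12, 16, 18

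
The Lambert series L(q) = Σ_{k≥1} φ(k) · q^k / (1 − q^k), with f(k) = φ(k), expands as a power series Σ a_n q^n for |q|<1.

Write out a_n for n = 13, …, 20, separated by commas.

q^13  k|13↦φ(k): 13:12 1:1  a_13=13
n=14: 14·1 7·2 2·7 1·14  φ→[6+6+1+1]=14
d|15:{1,3,5,15}  Σφ=1+2+4+8=15
d|16:{1,2,4,8,16}  Σφ=1+1+2+4+8=16
[q^17] φ(17)=16,φ(1)=1 ⇒ 17
[q^18] φ(1)=1,φ(2)=1,φ(3)=2,φ(6)=2,φ(9)=6,φ(18)=6 ⇒ 18
n=19: 19·1 1·19  φ→[18+1]=19
n=20: 20·1 10·2 5·4 4·5 2·10 1·20  φ→[8+4+4+2+1+1]=20

13, 14, 15, 16, 17, 18, 19, 20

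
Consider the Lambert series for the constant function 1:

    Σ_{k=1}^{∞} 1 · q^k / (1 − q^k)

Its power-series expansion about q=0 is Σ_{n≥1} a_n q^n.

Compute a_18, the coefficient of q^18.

[q^18] f(1)=1,f(2)=1,f(3)=1,f(6)=1,f(9)=1,f(18)=1 ⇒ 6

a_18 = 6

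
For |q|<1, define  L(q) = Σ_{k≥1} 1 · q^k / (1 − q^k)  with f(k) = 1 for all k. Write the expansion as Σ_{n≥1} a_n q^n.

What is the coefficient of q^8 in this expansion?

a_8 = 4

n=8: 8·1 4·2 2·4 1·8  f→[1+1+1+1]=4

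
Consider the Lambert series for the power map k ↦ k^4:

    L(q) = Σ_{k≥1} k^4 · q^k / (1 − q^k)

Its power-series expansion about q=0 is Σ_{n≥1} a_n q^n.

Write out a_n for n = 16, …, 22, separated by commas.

d|16:{16,8,4,2,1}  Σf=65536+4096+256+16+1=69905
d|17:{17,1}  Σf=83521+1=83522
[q^18] f(18)=104976,f(9)=6561,f(6)=1296,f(3)=81,f(2)=16,f(1)=1 ⇒ 112931
q^19  k|19↦f(k): 19:130321 1:1  a_19=130322
[q^20] f(1)=1,f(2)=16,f(4)=256,f(5)=625,f(10)=10000,f(20)=160000 ⇒ 170898
q^21  k|21↦f(k): 21:194481 7:2401 3:81 1:1  a_21=196964
n=22: 1·22 2·11 11·2 22·1  f→[1+16+14641+234256]=248914

69905, 83522, 112931, 130322, 170898, 196964, 248914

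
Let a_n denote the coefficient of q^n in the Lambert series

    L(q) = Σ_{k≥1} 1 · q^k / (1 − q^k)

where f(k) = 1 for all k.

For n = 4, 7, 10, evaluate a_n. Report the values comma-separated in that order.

3, 2, 4

n=4: 4·1 2·2 1·4  f→[1+1+1]=3
d|7:{7,1}  Σf=1+1=2
[q^10] f(1)=1,f(2)=1,f(5)=1,f(10)=1 ⇒ 4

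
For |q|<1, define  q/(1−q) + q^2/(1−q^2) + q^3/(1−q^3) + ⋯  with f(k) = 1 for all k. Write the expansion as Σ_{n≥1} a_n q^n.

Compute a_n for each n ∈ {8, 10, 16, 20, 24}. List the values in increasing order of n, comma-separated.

q^8  k|8↦f(k): 1:1 2:1 4:1 8:1  a_8=4
n=10: 10·1 5·2 2·5 1·10  f→[1+1+1+1]=4
q^16  k|16↦f(k): 16:1 8:1 4:1 2:1 1:1  a_16=5
n=20: 1·20 2·10 4·5 5·4 10·2 20·1  f→[1+1+1+1+1+1]=6
[q^24] f(1)=1,f(2)=1,f(3)=1,f(4)=1,f(6)=1,f(8)=1,f(12)=1,f(24)=1 ⇒ 8

4, 4, 5, 6, 8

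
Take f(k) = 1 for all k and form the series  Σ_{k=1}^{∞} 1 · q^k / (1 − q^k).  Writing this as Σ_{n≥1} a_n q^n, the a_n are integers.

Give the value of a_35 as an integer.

a_35 = 4

q^35  k|35↦f(k): 35:1 7:1 5:1 1:1  a_35=4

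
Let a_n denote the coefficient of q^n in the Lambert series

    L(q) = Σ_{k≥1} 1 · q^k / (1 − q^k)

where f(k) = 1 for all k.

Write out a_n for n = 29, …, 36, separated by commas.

n=29: 29·1 1·29  f→[1+1]=2
n=30: 1·30 2·15 3·10 5·6 6·5 10·3 15·2 30·1  f→[1+1+1+1+1+1+1+1]=8
[q^31] f(31)=1,f(1)=1 ⇒ 2
q^32  k|32↦f(k): 32:1 16:1 8:1 4:1 2:1 1:1  a_32=6
n=33: 33·1 11·3 3·11 1·33  f→[1+1+1+1]=4
[q^34] f(34)=1,f(17)=1,f(2)=1,f(1)=1 ⇒ 4
q^35  k|35↦f(k): 35:1 7:1 5:1 1:1  a_35=4
q^36  k|36↦f(k): 1:1 2:1 3:1 4:1 6:1 9:1 12:1 18:1 36:1  a_36=9

2, 8, 2, 6, 4, 4, 4, 9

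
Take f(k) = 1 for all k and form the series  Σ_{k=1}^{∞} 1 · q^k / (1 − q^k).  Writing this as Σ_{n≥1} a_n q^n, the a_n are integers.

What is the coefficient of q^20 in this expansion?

n=20: 1·20 2·10 4·5 5·4 10·2 20·1  f→[1+1+1+1+1+1]=6

a_20 = 6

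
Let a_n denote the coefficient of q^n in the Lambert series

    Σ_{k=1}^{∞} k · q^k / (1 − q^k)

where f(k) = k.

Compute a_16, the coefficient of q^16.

a_16 = 31

[q^16] f(1)=1,f(2)=2,f(4)=4,f(8)=8,f(16)=16 ⇒ 31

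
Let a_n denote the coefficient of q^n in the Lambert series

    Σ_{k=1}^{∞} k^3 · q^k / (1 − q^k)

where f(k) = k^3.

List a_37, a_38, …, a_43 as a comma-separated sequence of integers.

50654, 61740, 61544, 73710, 68922, 86688, 79508

[q^37] f(1)=1,f(37)=50653 ⇒ 50654
[q^38] f(1)=1,f(2)=8,f(19)=6859,f(38)=54872 ⇒ 61740
q^39  k|39↦f(k): 1:1 3:27 13:2197 39:59319  a_39=61544
d|40:{40,20,10,8,5,4,2,1}  Σf=64000+8000+1000+512+125+64+8+1=73710
q^41  k|41↦f(k): 41:68921 1:1  a_41=68922
[q^42] f(1)=1,f(2)=8,f(3)=27,f(6)=216,f(7)=343,f(14)=2744,f(21)=9261,f(42)=74088 ⇒ 86688
n=43: 1·43 43·1  f→[1+79507]=79508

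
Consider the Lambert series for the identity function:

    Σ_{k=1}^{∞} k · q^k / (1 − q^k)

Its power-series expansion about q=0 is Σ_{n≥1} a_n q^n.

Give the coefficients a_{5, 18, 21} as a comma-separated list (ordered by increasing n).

n=5: 5·1 1·5  f→[5+1]=6
[q^18] f(1)=1,f(2)=2,f(3)=3,f(6)=6,f(9)=9,f(18)=18 ⇒ 39
[q^21] f(21)=21,f(7)=7,f(3)=3,f(1)=1 ⇒ 32

6, 39, 32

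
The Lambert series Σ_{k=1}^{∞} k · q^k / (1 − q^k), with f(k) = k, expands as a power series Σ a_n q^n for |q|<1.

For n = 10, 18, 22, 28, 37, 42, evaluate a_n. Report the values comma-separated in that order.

18, 39, 36, 56, 38, 96

[q^10] f(1)=1,f(2)=2,f(5)=5,f(10)=10 ⇒ 18
q^18  k|18↦f(k): 1:1 2:2 3:3 6:6 9:9 18:18  a_18=39
d|22:{1,2,11,22}  Σf=1+2+11+22=36
d|28:{1,2,4,7,14,28}  Σf=1+2+4+7+14+28=56
q^37  k|37↦f(k): 1:1 37:37  a_37=38
q^42  k|42↦f(k): 42:42 21:21 14:14 7:7 6:6 3:3 2:2 1:1  a_42=96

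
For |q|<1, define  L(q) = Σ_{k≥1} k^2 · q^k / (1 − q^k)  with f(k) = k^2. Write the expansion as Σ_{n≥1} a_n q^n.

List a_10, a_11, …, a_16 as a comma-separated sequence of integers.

q^10  k|10↦f(k): 1:1 2:4 5:25 10:100  a_10=130
[q^11] f(1)=1,f(11)=121 ⇒ 122
q^12  k|12↦f(k): 1:1 2:4 3:9 4:16 6:36 12:144  a_12=210
[q^13] f(1)=1,f(13)=169 ⇒ 170
[q^14] f(14)=196,f(7)=49,f(2)=4,f(1)=1 ⇒ 250
q^15  k|15↦f(k): 1:1 3:9 5:25 15:225  a_15=260
n=16: 16·1 8·2 4·4 2·8 1·16  f→[256+64+16+4+1]=341

130, 122, 210, 170, 250, 260, 341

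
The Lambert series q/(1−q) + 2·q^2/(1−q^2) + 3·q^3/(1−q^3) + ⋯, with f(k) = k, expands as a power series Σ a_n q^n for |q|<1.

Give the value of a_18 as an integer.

a_18 = 39

d|18:{18,9,6,3,2,1}  Σf=18+9+6+3+2+1=39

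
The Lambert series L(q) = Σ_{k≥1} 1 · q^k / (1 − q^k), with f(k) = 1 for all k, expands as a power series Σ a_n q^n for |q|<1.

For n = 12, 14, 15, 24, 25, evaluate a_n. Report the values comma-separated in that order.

n=12: 12·1 6·2 4·3 3·4 2·6 1·12  f→[1+1+1+1+1+1]=6
[q^14] f(1)=1,f(2)=1,f(7)=1,f(14)=1 ⇒ 4
[q^15] f(15)=1,f(5)=1,f(3)=1,f(1)=1 ⇒ 4
d|24:{24,12,8,6,4,3,2,1}  Σf=1+1+1+1+1+1+1+1=8
[q^25] f(25)=1,f(5)=1,f(1)=1 ⇒ 3

6, 4, 4, 8, 3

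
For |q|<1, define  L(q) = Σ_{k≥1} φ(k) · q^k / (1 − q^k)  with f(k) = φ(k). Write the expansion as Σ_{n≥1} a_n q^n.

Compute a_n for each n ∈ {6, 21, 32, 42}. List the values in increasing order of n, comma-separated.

[q^6] φ(1)=1,φ(2)=1,φ(3)=2,φ(6)=2 ⇒ 6
[q^21] φ(21)=12,φ(7)=6,φ(3)=2,φ(1)=1 ⇒ 21
q^32  k|32↦φ(k): 32:16 16:8 8:4 4:2 2:1 1:1  a_32=32
q^42  k|42↦φ(k): 1:1 2:1 3:2 6:2 7:6 14:6 21:12 42:12  a_42=42

6, 21, 32, 42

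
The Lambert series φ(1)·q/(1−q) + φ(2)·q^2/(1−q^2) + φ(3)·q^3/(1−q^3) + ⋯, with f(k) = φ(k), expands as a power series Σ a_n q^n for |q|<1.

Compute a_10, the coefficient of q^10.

n=10: 1·10 2·5 5·2 10·1  φ→[1+1+4+4]=10

a_10 = 10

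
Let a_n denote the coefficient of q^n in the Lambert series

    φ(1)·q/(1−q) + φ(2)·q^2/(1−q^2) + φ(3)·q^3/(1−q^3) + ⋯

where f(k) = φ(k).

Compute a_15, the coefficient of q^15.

q^15  k|15↦φ(k): 1:1 3:2 5:4 15:8  a_15=15

a_15 = 15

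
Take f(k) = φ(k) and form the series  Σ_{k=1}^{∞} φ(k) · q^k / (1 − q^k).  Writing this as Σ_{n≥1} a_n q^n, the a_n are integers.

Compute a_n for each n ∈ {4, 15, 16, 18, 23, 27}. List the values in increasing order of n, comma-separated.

[q^4] φ(1)=1,φ(2)=1,φ(4)=2 ⇒ 4
[q^15] φ(1)=1,φ(3)=2,φ(5)=4,φ(15)=8 ⇒ 15
n=16: 16·1 8·2 4·4 2·8 1·16  φ→[8+4+2+1+1]=16
d|18:{1,2,3,6,9,18}  Σφ=1+1+2+2+6+6=18
d|23:{1,23}  Σφ=1+22=23
q^27  k|27↦φ(k): 1:1 3:2 9:6 27:18  a_27=27

4, 15, 16, 18, 23, 27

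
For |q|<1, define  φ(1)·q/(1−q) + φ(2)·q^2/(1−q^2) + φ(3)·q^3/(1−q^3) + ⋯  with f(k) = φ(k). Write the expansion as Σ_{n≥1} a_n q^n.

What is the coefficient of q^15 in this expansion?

[q^15] φ(15)=8,φ(5)=4,φ(3)=2,φ(1)=1 ⇒ 15

a_15 = 15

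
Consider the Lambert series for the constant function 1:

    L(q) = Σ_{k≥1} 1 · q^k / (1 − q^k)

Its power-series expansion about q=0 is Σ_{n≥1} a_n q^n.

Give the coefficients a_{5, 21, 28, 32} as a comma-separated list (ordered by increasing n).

[q^5] f(5)=1,f(1)=1 ⇒ 2
n=21: 21·1 7·3 3·7 1·21  f→[1+1+1+1]=4
q^28  k|28↦f(k): 1:1 2:1 4:1 7:1 14:1 28:1  a_28=6
n=32: 1·32 2·16 4·8 8·4 16·2 32·1  f→[1+1+1+1+1+1]=6

2, 4, 6, 6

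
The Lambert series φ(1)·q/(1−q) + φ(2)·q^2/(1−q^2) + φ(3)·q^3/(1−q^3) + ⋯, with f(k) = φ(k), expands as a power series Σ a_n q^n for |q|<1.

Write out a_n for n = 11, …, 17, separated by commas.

d|11:{11,1}  Σφ=10+1=11
[q^12] φ(1)=1,φ(2)=1,φ(3)=2,φ(4)=2,φ(6)=2,φ(12)=4 ⇒ 12
[q^13] φ(1)=1,φ(13)=12 ⇒ 13
n=14: 1·14 2·7 7·2 14·1  φ→[1+1+6+6]=14
[q^15] φ(1)=1,φ(3)=2,φ(5)=4,φ(15)=8 ⇒ 15
q^16  k|16↦φ(k): 16:8 8:4 4:2 2:1 1:1  a_16=16
[q^17] φ(17)=16,φ(1)=1 ⇒ 17

11, 12, 13, 14, 15, 16, 17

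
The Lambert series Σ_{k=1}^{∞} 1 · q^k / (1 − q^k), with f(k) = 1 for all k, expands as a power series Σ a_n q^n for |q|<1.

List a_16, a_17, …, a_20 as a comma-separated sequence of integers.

5, 2, 6, 2, 6

n=16: 1·16 2·8 4·4 8·2 16·1  f→[1+1+1+1+1]=5
[q^17] f(1)=1,f(17)=1 ⇒ 2
q^18  k|18↦f(k): 1:1 2:1 3:1 6:1 9:1 18:1  a_18=6
n=19: 1·19 19·1  f→[1+1]=2
q^20  k|20↦f(k): 1:1 2:1 4:1 5:1 10:1 20:1  a_20=6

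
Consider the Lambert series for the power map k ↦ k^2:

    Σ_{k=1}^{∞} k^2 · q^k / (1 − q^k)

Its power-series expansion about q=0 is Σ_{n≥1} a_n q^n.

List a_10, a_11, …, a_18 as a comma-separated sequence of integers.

q^10  k|10↦f(k): 10:100 5:25 2:4 1:1  a_10=130
[q^11] f(1)=1,f(11)=121 ⇒ 122
[q^12] f(12)=144,f(6)=36,f(4)=16,f(3)=9,f(2)=4,f(1)=1 ⇒ 210
d|13:{13,1}  Σf=169+1=170
q^14  k|14↦f(k): 1:1 2:4 7:49 14:196  a_14=250
n=15: 1·15 3·5 5·3 15·1  f→[1+9+25+225]=260
n=16: 1·16 2·8 4·4 8·2 16·1  f→[1+4+16+64+256]=341
q^17  k|17↦f(k): 17:289 1:1  a_17=290
d|18:{1,2,3,6,9,18}  Σf=1+4+9+36+81+324=455

130, 122, 210, 170, 250, 260, 341, 290, 455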